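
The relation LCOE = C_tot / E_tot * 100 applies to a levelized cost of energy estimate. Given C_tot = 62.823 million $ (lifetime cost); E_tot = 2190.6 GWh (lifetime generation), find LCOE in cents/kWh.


LCOE = C_tot / E_tot * 100
LCOE = 62.823 / 2190.6 * 100
LCOE = 2.8678 cents/kWh


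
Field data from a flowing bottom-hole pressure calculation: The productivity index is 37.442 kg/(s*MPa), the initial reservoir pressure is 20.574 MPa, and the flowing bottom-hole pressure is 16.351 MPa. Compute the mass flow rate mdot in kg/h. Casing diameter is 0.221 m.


mdot = (P_i - P_wf) * PI
mdot = (20.574 - 16.351) * 37.442
mdot = 158.1176 kg/s
Convert: 158.1176 kg/s * 3600.0 = 5.6922e+05 kg/h
mdot = 5.6922e+05 kg/h


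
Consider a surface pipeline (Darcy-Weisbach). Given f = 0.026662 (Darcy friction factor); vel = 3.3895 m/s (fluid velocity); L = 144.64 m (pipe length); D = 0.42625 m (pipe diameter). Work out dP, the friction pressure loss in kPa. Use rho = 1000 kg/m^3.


dP = f * (L/D) * (rho*vel^2/2) / 1000
dP = 0.026662 * (144.64/0.42625) * (1000*3.3895^2/2) / 1000
dP = 51.971 kPa


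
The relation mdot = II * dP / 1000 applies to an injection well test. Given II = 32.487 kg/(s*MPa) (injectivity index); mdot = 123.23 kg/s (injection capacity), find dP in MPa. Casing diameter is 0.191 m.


dP = mdot * 1000 / II
dP = 123.23 * 1000 / 32.487
dP = 3793.210 kPa
Convert: 3793.210 kPa * 0.001 = 3.7932 MPa
dP = 3.7932 MPa


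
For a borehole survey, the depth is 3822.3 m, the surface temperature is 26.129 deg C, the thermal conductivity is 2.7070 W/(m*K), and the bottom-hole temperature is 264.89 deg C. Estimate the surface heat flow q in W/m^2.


Step 1: grad = (T_d - T_surf)/d * 1000 = (264.89 - 26.129)/3822.3 * 1000 = 62.46527 deg C/km
Step 2: q = k * grad / 1000 = 2.707 * 62.46527 / 1000 = 0.16909 W/m^2
q = 0.16909 W/m^2


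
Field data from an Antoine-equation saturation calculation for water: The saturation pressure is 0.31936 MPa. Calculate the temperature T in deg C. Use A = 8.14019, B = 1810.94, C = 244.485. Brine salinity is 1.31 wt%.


T = B / (A - log10(P_sat * 760 / 0.101325)) - C
T = 1810.94 / (8.14019 - log10(0.31936 * 760 / 0.101325)) - 244.485
T = 135.90 deg C


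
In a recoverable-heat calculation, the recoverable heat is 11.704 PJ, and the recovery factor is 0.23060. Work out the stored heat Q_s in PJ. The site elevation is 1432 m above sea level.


Q_s = Q_rec / RF
Q_s = 11.704 / 0.23060
Q_s = 50.755 PJ


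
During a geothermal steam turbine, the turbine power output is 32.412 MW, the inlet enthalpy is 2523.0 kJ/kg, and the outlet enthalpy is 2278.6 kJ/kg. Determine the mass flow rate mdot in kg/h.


mdot = P * 1000 / (h_in - h_out)
mdot = 32.412 * 1000 / (2523.0 - 2278.6)
mdot = 132.6187 kg/s
Convert: 132.6187 kg/s * 3600.0 = 4.7743e+05 kg/h
mdot = 4.7743e+05 kg/h


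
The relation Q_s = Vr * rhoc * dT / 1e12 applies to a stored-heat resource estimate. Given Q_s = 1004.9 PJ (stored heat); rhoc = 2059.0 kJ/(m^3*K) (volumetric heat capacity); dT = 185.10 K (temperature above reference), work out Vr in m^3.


Vr = Q_s * 1e12 / (rhoc * dT)
Vr = 1004.9 * 1e12 / (2059.0 * 185.10)
Vr = 2.6367e+09 m^3


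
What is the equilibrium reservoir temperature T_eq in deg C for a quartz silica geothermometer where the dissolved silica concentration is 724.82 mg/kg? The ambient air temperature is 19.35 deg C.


T_eq = 1309 / (5.19 - log10(SiO2)) - 273.15
T_eq = 1309 / (5.19 - log10(724.82)) - 273.15
T_eq = 288.71 deg C


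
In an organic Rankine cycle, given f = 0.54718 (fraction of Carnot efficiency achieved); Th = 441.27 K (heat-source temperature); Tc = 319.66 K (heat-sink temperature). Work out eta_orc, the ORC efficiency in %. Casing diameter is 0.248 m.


eta_orc = (1 - Tc/Th) * f * 100
eta_orc = (1 - 319.66/441.27) * 0.54718 * 100
eta_orc = 15.080 %


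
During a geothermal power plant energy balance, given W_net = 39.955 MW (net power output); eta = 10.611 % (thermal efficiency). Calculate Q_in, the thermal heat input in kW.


Q_in = W_net / (eta / 100)
Q_in = 39.955 / (10.611 / 100)
Q_in = 376.5432 MW
Convert: 376.5432 MW * 1000.0 = 3.7654e+05 kW
Q_in = 3.7654e+05 kW


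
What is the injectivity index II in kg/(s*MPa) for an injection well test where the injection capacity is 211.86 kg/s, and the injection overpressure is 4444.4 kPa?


II = mdot * 1000 / dP
II = 211.86 * 1000 / 4444.4
II = 47.669 kg/(s*MPa)


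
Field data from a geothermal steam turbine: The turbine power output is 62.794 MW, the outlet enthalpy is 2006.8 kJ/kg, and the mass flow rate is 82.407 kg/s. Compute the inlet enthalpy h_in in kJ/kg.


h_in = h_out + P * 1000 / mdot
h_in = 2006.8 + 62.794 * 1000 / 82.407
h_in = 2768.8 kJ/kg


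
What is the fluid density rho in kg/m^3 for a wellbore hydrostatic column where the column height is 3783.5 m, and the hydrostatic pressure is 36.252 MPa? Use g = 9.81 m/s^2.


rho = P * 1e6 / (g * h)
rho = 36.252 * 1e6 / (9.81 * 3783.5)
rho = 976.72 kg/m^3


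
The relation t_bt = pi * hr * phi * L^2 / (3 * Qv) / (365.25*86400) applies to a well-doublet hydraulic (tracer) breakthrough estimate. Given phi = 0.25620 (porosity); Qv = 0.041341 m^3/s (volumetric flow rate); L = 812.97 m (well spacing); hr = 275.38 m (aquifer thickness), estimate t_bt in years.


t_bt = pi * hr * phi * L^2 / (3 * Qv) / (365.25*86400)
t_bt = pi * 275.38 * 0.25620 * 812.97^2 / (3 * 0.041341) / (365.25*86400)
t_bt = 37.429 years


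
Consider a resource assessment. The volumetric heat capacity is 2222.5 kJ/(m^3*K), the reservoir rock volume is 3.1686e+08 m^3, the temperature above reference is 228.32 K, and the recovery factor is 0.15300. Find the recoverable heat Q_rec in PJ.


Step 1: Q_s = Vr*rhoc*dT/1e12 = 3.1686e+08*2222.5*228.32/1e12 = 160.7878 PJ
Step 2: Q_rec = Q_s * RF = 160.7878 * 0.153 = 24.601 PJ
Q_rec = 24.601 PJ


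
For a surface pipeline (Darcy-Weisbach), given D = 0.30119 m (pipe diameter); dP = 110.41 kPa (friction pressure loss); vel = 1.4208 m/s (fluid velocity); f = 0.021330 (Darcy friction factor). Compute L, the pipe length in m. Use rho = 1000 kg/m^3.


L = dP*1000*D / (f*rho*vel^2/2)
L = 110.41*1000*0.30119 / (0.021330*1000*1.4208^2/2)
L = 1544.6 m


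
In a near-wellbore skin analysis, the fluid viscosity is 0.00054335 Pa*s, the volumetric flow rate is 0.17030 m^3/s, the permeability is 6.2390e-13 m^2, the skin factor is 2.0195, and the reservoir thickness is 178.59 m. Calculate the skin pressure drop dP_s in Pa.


dP_s = S * q * mu / (2*pi*k*hr) / 1000
dP_s = 2.0195 * 0.17030 * 0.00054335 / (2*pi*6.2390e-13*178.59) / 1000
dP_s = 266.9231 kPa
Convert: 266.9231 kPa * 1000.0 = 2.6692e+05 Pa
dP_s = 2.6692e+05 Pa


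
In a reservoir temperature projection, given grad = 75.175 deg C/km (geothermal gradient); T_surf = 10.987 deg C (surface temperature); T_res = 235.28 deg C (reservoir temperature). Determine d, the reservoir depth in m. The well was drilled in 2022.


d = (T_res - T_surf) / grad * 1000
d = (235.28 - 10.987) / 75.175 * 1000
d = 2983.6 m


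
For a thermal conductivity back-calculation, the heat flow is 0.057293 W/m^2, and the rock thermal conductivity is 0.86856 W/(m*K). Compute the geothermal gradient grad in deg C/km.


grad = q / k * 1000
grad = 0.057293 / 0.86856 * 1000
grad = 65.963 deg C/km


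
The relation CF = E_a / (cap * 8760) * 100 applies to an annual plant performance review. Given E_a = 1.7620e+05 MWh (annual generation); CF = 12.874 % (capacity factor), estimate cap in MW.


cap = E_a / (CF/100 * 8760)
cap = 1.7620e+05 / (12.874/100 * 8760)
cap = 156.24 MW


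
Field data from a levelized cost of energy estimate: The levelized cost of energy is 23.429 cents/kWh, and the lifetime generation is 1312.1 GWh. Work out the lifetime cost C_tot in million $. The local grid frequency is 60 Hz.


C_tot = LCOE / 100 * E_tot
C_tot = 23.429 / 100 * 1312.1
C_tot = 307.41 million $


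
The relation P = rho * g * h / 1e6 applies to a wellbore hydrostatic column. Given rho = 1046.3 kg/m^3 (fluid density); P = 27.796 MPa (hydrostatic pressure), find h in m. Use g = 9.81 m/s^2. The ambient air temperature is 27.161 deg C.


h = P * 1e6 / (g * rho)
h = 27.796 * 1e6 / (9.81 * 1046.3)
h = 2708.1 m


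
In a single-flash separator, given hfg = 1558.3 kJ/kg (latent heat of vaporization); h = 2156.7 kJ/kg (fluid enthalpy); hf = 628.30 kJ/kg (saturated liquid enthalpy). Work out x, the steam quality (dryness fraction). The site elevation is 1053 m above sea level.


x = (h - hf) / hfg
x = (2156.7 - 628.30) / 1558.3
x = 0.98081


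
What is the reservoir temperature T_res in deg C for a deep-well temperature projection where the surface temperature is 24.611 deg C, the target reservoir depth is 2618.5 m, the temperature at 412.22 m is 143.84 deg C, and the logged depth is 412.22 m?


Step 1: grad = (T_d1 - T_surf)/d1 * 1000 = (143.84 - 24.611)/412.22 * 1000 = 289.2363 deg C/km
Step 2: T_res = T_surf + grad*d2/1000 = 24.611 + 289.2363*2618.5/1000 = 781.98 deg C
T_res = 781.98 deg C


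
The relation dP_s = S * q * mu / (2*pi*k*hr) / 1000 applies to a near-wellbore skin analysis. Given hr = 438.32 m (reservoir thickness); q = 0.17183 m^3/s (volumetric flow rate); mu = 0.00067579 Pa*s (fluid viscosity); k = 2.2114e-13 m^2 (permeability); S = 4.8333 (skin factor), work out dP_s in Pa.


dP_s = S * q * mu / (2*pi*k*hr) / 1000
dP_s = 4.8333 * 0.17183 * 0.00067579 / (2*pi*2.2114e-13*438.32) / 1000
dP_s = 921.5439 kPa
Convert: 921.5439 kPa * 1000.0 = 9.2154e+05 Pa
dP_s = 9.2154e+05 Pa


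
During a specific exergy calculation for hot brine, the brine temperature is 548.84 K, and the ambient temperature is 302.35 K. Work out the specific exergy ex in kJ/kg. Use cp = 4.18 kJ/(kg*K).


ex = cp * ((T_b - T_0) - T_0 * ln(T_b/T_0))
ex = 4.18 * ((548.84 - 302.35) - 302.35 * ln(548.84/302.35))
ex = 276.81 kJ/kg


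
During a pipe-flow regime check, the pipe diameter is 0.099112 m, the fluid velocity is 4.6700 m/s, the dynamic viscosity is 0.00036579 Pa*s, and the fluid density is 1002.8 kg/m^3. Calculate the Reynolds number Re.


Re = rho * vel * D / mu
Re = 1002.8 * 4.6700 * 0.099112 / 0.00036579
Re = 1.2689e+06


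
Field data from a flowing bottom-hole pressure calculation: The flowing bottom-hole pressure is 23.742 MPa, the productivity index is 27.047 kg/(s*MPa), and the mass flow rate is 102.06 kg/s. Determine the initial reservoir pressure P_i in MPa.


P_i = P_wf + mdot / PI
P_i = 23.742 + 102.06 / 27.047
P_i = 27.515 MPa


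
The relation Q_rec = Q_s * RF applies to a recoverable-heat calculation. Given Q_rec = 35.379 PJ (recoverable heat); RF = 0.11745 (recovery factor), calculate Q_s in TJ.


Q_s = Q_rec / RF
Q_s = 35.379 / 0.11745
Q_s = 301.2261 PJ
Convert: 301.2261 PJ * 1000.0 = 3.0123e+05 TJ
Q_s = 3.0123e+05 TJ


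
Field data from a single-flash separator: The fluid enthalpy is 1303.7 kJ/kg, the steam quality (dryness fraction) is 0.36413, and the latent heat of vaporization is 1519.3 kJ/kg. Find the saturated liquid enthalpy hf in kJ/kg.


hf = h - x * hfg
hf = 1303.7 - 0.36413 * 1519.3
hf = 750.48 kJ/kg


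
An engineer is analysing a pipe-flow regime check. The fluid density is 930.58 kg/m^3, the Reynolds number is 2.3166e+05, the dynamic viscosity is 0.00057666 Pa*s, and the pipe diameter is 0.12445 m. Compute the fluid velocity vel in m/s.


vel = Re * mu / (rho * D)
vel = 2.3166e+05 * 0.00057666 / (930.58 * 0.12445)
vel = 1.1535 m/s


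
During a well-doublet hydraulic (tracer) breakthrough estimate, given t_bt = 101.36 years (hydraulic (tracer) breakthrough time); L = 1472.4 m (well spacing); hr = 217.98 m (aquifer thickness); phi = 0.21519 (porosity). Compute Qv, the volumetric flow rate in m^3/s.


Qv = pi*hr*phi*L^2 / (3*t_bt*365.25*86400)
Qv = pi*217.98*0.21519*1472.4^2 / (3*101.36*365.25*86400)
Qv = 0.033293 m^3/s


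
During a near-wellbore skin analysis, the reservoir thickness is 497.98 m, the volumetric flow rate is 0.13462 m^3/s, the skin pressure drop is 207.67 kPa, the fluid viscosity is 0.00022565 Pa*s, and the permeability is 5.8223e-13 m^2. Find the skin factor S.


S = dP_s * 1000 * 2*pi*k*hr / (q*mu)
S = 207.67 * 1000 * 2*pi*5.8223e-13*497.98 / (0.13462*0.00022565)
S = 12.454


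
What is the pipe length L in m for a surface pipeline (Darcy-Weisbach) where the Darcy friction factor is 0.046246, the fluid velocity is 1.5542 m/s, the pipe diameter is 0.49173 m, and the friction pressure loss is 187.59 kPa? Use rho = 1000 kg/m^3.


L = dP*1000*D / (f*rho*vel^2/2)
L = 187.59*1000*0.49173 / (0.046246*1000*1.5542^2/2)
L = 1651.5 m


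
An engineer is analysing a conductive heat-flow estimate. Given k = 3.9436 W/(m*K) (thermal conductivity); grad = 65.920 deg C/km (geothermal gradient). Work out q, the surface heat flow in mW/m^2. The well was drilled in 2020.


q = k * grad / 1000
q = 3.9436 * 65.920 / 1000
q = 0.2599621 W/m^2
Convert: 0.2599621 W/m^2 * 1000.0 = 259.96 mW/m^2
q = 259.96 mW/m^2


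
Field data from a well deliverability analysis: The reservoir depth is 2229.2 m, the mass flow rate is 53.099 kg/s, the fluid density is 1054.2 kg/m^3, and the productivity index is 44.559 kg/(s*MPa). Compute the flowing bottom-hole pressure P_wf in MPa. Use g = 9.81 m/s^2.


Step 1: P_i = rho*g*h/1e6 = 1054.2*9.81*2229.2/1e6 = 23.05372 MPa
Step 2: P_wf = P_i - mdot/PI = 23.05372 - 53.099/44.559 = 21.862 MPa
P_wf = 21.862 MPa


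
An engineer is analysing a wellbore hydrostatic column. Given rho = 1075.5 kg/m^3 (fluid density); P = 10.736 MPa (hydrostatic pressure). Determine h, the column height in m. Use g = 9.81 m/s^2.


h = P * 1e6 / (g * rho)
h = 10.736 * 1e6 / (9.81 * 1075.5)
h = 1017.6 m


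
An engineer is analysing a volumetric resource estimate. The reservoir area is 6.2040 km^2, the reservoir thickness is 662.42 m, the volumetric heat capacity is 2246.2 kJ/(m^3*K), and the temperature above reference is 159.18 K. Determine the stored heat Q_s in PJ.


Step 1: Vr = A*1e6*hr = 6.204*1e6*662.42 = 4.109654e+09 m^3
Step 2: Q_s = Vr*rhoc*dT/1e12 = 4.109654e+09*2246.2*159.18/1e12 = 1469.4 PJ
Q_s = 1469.4 PJ


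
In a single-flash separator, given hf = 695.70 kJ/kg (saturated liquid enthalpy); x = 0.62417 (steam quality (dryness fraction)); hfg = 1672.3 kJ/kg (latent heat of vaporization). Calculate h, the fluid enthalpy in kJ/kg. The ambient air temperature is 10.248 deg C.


h = hf + x * hfg
h = 695.70 + 0.62417 * 1672.3
h = 1739.5 kJ/kg


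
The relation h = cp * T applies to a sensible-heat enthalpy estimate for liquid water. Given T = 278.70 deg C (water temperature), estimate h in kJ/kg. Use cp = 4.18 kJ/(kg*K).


h = cp * T
h = 4.18 * 278.70
h = 1165.0 kJ/kg


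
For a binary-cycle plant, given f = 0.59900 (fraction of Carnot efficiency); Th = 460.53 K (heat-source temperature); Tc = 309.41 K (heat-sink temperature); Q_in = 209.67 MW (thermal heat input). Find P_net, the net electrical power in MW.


Step 1: eta = (1 - Tc/Th)*f = (1 - 309.41/460.53)*0.599 = 0.1965581
Step 2: P_net = eta * Q_in = 0.1965581 * 209.67 = 41.212 MW
P_net = 41.212 MW


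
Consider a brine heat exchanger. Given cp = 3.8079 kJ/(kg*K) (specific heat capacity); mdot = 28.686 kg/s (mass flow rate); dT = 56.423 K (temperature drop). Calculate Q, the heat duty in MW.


Q = mdot * cp * dT / 1000
Q = 28.686 * 3.8079 * 56.423 / 1000
Q = 6.1633 MW


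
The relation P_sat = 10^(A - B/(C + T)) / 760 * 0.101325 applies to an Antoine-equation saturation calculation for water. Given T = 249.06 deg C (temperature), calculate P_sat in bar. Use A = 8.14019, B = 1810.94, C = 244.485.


P_sat = 10^(A - B/(C + T)) / 760 * 0.101325
P_sat = 10^(8.14019 - 1810.94/(244.485 + 249.06)) / 760 * 0.101325
P_sat = 3.943147 MPa
Convert: 3.943147 MPa * 10.0 = 39.431 bar
P_sat = 39.431 bar


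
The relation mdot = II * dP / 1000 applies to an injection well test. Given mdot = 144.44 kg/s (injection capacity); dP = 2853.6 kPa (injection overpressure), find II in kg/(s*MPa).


II = mdot * 1000 / dP
II = 144.44 * 1000 / 2853.6
II = 50.617 kg/(s*MPa)


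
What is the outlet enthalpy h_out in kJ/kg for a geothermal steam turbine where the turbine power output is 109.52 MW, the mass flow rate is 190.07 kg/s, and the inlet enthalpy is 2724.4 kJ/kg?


h_out = h_in - P * 1000 / mdot
h_out = 2724.4 - 109.52 * 1000 / 190.07
h_out = 2148.2 kJ/kg


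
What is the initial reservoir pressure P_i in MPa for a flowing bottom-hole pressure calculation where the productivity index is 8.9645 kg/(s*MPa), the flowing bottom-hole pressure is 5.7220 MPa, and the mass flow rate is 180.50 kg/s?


P_i = P_wf + mdot / PI
P_i = 5.7220 + 180.50 / 8.9645
P_i = 25.857 MPa


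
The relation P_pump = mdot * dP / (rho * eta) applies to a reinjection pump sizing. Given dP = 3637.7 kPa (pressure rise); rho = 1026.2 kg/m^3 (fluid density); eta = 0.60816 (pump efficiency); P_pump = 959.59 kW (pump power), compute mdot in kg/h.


mdot = P_pump * rho * eta / dP
mdot = 959.59 * 1026.2 * 0.60816 / 3637.7
mdot = 164.6299 kg/s
Convert: 164.6299 kg/s * 3600.0 = 5.9267e+05 kg/h
mdot = 5.9267e+05 kg/h


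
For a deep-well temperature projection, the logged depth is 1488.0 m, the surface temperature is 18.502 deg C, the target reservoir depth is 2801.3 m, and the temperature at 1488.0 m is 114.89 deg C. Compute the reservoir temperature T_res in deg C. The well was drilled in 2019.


Step 1: grad = (T_d1 - T_surf)/d1 * 1000 = (114.89 - 18.502)/1488.0 * 1000 = 64.77688 deg C/km
Step 2: T_res = T_surf + grad*d2/1000 = 18.502 + 64.77688*2801.3/1000 = 199.96 deg C
T_res = 199.96 deg C


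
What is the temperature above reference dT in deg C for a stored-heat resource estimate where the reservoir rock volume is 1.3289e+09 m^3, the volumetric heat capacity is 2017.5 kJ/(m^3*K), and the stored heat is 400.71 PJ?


dT = Q_s * 1e12 / (Vr * rhoc)
dT = 400.71 * 1e12 / (1.3289e+09 * 2017.5)
dT = 149.4598 K
Convert (temperature difference, 1 K = 1 deg C): 149.4598 K = 149.4598 deg C
dT = 149.46 deg C


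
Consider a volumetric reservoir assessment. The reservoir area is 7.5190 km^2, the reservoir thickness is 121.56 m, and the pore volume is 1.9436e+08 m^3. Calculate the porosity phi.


phi = Vp / (A * 1e6 * hr)
phi = 1.9436e+08 / (7.5190 * 1e6 * 121.56)
phi = 0.21265


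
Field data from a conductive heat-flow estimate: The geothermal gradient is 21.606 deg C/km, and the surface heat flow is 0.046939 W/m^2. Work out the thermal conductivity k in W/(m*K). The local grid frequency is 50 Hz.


k = q * 1000 / grad
k = 0.046939 * 1000 / 21.606
k = 2.1725 W/(m*K)


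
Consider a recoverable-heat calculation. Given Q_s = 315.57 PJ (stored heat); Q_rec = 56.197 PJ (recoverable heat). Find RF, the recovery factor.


RF = Q_rec / Q_s
RF = 56.197 / 315.57
RF = 0.17808


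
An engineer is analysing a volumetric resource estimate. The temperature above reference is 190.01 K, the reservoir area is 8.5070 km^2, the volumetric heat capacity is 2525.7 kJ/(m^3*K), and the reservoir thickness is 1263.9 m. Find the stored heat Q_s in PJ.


Step 1: Vr = A*1e6*hr = 8.507*1e6*1263.9 = 1.075200e+10 m^3
Step 2: Q_s = Vr*rhoc*dT/1e12 = 1.075200e+10*2525.7*190.01/1e12 = 5160.0 PJ
Q_s = 5160.0 PJ


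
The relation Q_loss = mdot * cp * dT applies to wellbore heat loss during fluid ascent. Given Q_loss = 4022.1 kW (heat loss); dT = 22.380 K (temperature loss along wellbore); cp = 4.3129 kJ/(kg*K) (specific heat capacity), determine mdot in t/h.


mdot = Q_loss / (cp * dT)
mdot = 4022.1 / (4.3129 * 22.380)
mdot = 41.66999 kg/s
Convert: 41.66999 kg/s * 3.6 = 150.01 t/h
mdot = 150.01 t/h


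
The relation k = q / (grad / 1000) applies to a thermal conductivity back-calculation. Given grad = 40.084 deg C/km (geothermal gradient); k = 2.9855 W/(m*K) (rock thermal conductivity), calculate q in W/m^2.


q = k * grad / 1000
q = 2.9855 * 40.084 / 1000
q = 0.11967 W/m^2


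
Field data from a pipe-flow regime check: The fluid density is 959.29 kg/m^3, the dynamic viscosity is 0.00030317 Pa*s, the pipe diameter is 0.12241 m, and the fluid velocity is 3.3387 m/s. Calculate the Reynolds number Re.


Re = rho * vel * D / mu
Re = 959.29 * 3.3387 * 0.12241 / 0.00030317
Re = 1.2932e+06


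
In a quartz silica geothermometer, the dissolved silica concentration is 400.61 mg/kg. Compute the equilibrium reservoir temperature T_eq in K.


T_eq = 1309 / (5.19 - log10(SiO2)) - 273.15
T_eq = 1309 / (5.19 - log10(400.61)) - 273.15
T_eq = 232.7871 deg C
Convert to K: 232.7871 + 273.15 = 505.94 K
T_eq = 505.94 K


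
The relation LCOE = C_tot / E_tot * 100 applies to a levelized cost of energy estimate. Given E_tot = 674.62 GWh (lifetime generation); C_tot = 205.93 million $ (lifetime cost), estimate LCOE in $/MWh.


LCOE = C_tot / E_tot * 100
LCOE = 205.93 / 674.62 * 100
LCOE = 30.52533 cents/kWh
Convert: 30.52533 cents/kWh * 10.0 = 305.25 $/MWh
LCOE = 305.25 $/MWh


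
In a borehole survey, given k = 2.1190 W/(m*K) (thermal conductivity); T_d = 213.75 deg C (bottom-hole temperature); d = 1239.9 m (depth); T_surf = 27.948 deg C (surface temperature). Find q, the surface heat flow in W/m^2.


Step 1: grad = (T_d - T_surf)/d * 1000 = (213.75 - 27.948)/1239.9 * 1000 = 149.8524 deg C/km
Step 2: q = k * grad / 1000 = 2.119 * 149.8524 / 1000 = 0.31754 W/m^2
q = 0.31754 W/m^2


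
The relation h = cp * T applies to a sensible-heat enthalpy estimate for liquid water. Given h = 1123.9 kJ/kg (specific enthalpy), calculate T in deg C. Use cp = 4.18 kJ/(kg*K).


T = h / cp
T = 1123.9 / 4.18
T = 268.88 deg C


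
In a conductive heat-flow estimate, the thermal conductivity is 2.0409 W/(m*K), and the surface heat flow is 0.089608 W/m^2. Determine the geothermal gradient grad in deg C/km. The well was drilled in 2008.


grad = q * 1000 / k
grad = 0.089608 * 1000 / 2.0409
grad = 43.906 deg C/km


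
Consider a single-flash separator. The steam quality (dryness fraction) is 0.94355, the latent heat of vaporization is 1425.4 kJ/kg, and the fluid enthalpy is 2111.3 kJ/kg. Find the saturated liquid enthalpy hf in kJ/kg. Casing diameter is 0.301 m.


hf = h - x * hfg
hf = 2111.3 - 0.94355 * 1425.4
hf = 766.36 kJ/kg


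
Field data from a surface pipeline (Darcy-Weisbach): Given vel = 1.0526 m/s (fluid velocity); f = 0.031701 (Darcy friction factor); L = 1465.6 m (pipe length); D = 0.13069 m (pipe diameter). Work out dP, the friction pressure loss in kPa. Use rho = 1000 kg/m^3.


dP = f * (L/D) * (rho*vel^2/2) / 1000
dP = 0.031701 * (1465.6/0.13069) * (1000*1.0526^2/2) / 1000
dP = 196.94 kPa


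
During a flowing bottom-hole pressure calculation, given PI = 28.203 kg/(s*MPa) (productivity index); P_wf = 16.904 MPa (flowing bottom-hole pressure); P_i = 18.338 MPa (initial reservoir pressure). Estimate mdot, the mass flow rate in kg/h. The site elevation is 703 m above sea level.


mdot = (P_i - P_wf) * PI
mdot = (18.338 - 16.904) * 28.203
mdot = 40.44310 kg/s
Convert: 40.44310 kg/s * 3600.0 = 1.4560e+05 kg/h
mdot = 1.4560e+05 kg/h


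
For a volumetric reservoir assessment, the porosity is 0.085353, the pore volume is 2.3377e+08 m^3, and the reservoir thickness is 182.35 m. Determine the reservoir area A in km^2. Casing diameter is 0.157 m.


A = Vp / (1e6 * hr * phi)
A = 2.3377e+08 / (1e6 * 182.35 * 0.085353)
A = 15.020 km^2


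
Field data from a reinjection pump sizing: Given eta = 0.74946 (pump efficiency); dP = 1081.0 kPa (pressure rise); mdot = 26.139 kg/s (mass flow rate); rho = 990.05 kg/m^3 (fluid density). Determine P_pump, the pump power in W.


P_pump = mdot * dP / (rho * eta)
P_pump = 26.139 * 1081.0 / (990.05 * 0.74946)
P_pump = 38.08106 kW
Convert: 38.08106 kW * 1000.0 = 38081 W
P_pump = 38081 W


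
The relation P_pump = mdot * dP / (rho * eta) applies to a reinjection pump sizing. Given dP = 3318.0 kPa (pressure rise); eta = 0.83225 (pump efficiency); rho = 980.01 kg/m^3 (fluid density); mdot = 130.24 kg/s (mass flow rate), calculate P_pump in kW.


P_pump = mdot * dP / (rho * eta)
P_pump = 130.24 * 3318.0 / (980.01 * 0.83225)
P_pump = 529.83 kW


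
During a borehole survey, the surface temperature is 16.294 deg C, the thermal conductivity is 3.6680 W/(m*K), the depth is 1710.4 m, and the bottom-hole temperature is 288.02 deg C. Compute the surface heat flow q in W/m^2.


Step 1: grad = (T_d - T_surf)/d * 1000 = (288.02 - 16.294)/1710.4 * 1000 = 158.8669 deg C/km
Step 2: q = k * grad / 1000 = 3.668 * 158.8669 / 1000 = 0.58272 W/m^2
q = 0.58272 W/m^2


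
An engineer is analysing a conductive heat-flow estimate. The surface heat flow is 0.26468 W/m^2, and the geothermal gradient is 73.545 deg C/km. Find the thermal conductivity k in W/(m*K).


k = q * 1000 / grad
k = 0.26468 * 1000 / 73.545
k = 3.5989 W/(m*K)


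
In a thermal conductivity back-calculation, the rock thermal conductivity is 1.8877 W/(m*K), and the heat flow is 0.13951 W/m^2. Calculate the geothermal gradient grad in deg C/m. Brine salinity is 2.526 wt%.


grad = q / k * 1000
grad = 0.13951 / 1.8877 * 1000
grad = 73.90475 deg C/km
Convert: 73.90475 deg C/km * 0.001 = 0.073905 deg C/m
grad = 0.073905 deg C/m


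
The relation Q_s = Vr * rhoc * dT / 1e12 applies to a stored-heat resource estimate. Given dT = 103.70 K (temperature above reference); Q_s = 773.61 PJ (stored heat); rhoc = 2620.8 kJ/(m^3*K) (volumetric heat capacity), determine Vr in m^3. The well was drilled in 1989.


Vr = Q_s * 1e12 / (rhoc * dT)
Vr = 773.61 * 1e12 / (2620.8 * 103.70)
Vr = 2.8465e+09 m^3


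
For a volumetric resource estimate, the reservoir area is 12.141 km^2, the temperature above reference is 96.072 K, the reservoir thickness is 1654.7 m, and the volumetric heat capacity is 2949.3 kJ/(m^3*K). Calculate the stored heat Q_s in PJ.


Step 1: Vr = A*1e6*hr = 12.141*1e6*1654.7 = 2.008971e+10 m^3
Step 2: Q_s = Vr*rhoc*dT/1e12 = 2.008971e+10*2949.3*96.072/1e12 = 5692.3 PJ
Q_s = 5692.3 PJ


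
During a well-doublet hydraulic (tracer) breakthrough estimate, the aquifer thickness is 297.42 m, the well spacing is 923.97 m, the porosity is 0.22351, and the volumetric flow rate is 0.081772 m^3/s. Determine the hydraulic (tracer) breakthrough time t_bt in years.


t_bt = pi * hr * phi * L^2 / (3 * Qv) / (365.25*86400)
t_bt = pi * 297.42 * 0.22351 * 923.97^2 / (3 * 0.081772) / (365.25*86400)
t_bt = 23.030 years


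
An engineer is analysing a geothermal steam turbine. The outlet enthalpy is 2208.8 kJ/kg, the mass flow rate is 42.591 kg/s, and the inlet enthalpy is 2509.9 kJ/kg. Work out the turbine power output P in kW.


P = mdot * (h_in - h_out) / 1000
P = 42.591 * (2509.9 - 2208.8) / 1000
P = 12.82415 MW
Convert: 12.82415 MW * 1000.0 = 12824 kW
P = 12824 kW


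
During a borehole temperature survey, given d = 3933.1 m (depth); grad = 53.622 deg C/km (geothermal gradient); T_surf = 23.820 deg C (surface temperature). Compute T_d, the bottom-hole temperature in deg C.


T_d = T_surf + grad * d / 1000
T_d = 23.820 + 53.622 * 3933.1 / 1000
T_d = 234.72 deg C


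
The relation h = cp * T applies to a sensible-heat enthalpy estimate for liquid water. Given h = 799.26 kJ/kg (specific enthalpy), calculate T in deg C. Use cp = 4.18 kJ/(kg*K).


T = h / cp
T = 799.26 / 4.18
T = 191.21 deg C


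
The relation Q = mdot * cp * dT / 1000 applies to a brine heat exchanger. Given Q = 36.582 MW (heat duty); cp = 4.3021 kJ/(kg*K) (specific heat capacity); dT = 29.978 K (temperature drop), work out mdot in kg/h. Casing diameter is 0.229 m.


mdot = Q * 1000 / (cp * dT)
mdot = 36.582 * 1000 / (4.3021 * 29.978)
mdot = 283.6510 kg/s
Convert: 283.6510 kg/s * 3600.0 = 1.0211e+06 kg/h
mdot = 1.0211e+06 kg/h


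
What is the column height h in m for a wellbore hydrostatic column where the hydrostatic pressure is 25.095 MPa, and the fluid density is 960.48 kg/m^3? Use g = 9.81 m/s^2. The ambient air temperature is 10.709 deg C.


h = P * 1e6 / (g * rho)
h = 25.095 * 1e6 / (9.81 * 960.48)
h = 2663.4 m


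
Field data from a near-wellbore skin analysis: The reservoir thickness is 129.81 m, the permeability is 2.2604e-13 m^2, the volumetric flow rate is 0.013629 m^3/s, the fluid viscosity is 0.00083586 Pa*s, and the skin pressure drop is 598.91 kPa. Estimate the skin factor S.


S = dP_s * 1000 * 2*pi*k*hr / (q*mu)
S = 598.91 * 1000 * 2*pi*2.2604e-13*129.81 / (0.013629*0.00083586)
S = 9.6925


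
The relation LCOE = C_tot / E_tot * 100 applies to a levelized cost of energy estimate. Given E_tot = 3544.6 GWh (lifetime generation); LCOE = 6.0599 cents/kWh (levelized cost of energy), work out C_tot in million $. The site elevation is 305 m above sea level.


C_tot = LCOE / 100 * E_tot
C_tot = 6.0599 / 100 * 3544.6
C_tot = 214.80 million $


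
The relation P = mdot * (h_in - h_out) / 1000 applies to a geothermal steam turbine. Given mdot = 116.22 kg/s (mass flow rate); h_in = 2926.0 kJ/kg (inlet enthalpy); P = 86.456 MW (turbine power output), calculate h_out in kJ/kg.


h_out = h_in - P * 1000 / mdot
h_out = 2926.0 - 86.456 * 1000 / 116.22
h_out = 2182.1 kJ/kg


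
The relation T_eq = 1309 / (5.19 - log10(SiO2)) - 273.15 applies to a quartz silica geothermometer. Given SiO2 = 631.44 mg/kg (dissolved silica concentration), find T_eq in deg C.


T_eq = 1309 / (5.19 - log10(SiO2)) - 273.15
T_eq = 1309 / (5.19 - log10(631.44)) - 273.15
T_eq = 274.62 deg C


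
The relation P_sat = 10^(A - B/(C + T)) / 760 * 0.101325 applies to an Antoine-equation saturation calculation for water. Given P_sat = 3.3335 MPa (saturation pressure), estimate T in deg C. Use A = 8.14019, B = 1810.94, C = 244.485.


T = B / (A - log10(P_sat * 760 / 0.101325)) - C
T = 1810.94 / (8.14019 - log10(3.3335 * 760 / 0.101325)) - 244.485
T = 239.44 deg C


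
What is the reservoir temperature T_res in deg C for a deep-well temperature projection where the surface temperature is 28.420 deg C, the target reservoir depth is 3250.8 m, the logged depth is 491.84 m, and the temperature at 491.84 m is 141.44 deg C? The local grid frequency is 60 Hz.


Step 1: grad = (T_d1 - T_surf)/d1 * 1000 = (141.44 - 28.42)/491.84 * 1000 = 229.7902 deg C/km
Step 2: T_res = T_surf + grad*d2/1000 = 28.42 + 229.7902*3250.8/1000 = 775.42 deg C
T_res = 775.42 deg C


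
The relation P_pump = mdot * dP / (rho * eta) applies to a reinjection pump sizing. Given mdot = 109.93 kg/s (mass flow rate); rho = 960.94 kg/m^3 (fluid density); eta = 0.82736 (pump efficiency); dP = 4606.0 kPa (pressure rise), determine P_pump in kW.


P_pump = mdot * dP / (rho * eta)
P_pump = 109.93 * 4606.0 / (960.94 * 0.82736)
P_pump = 636.87 kW


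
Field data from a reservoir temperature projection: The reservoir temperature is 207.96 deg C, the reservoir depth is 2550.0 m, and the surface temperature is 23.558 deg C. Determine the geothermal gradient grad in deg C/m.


grad = (T_res - T_surf) / d * 1000
grad = (207.96 - 23.558) / 2550.0 * 1000
grad = 72.31451 deg C/km
Convert: 72.31451 deg C/km * 0.001 = 0.072315 deg C/m
grad = 0.072315 deg C/m


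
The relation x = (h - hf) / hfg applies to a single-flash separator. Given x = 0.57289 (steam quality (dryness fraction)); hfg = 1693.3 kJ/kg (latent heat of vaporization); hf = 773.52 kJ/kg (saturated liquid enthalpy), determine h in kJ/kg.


h = hf + x * hfg
h = 773.52 + 0.57289 * 1693.3
h = 1743.6 kJ/kg


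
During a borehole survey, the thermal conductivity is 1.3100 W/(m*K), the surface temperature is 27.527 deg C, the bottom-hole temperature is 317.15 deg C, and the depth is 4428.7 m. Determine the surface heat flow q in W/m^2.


Step 1: grad = (T_d - T_surf)/d * 1000 = (317.15 - 27.527)/4428.7 * 1000 = 65.39684 deg C/km
Step 2: q = k * grad / 1000 = 1.31 * 65.39684 / 1000 = 0.085670 W/m^2
q = 0.085670 W/m^2


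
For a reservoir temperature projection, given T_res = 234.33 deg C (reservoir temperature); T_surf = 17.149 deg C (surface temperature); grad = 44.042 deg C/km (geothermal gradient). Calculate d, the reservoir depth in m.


d = (T_res - T_surf) / grad * 1000
d = (234.33 - 17.149) / 44.042 * 1000
d = 4931.2 m


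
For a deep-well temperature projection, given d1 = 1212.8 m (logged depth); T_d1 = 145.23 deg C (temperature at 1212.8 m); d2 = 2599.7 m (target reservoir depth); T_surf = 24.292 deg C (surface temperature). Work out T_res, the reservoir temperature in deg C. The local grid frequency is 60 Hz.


Step 1: grad = (T_d1 - T_surf)/d1 * 1000 = (145.23 - 24.292)/1212.8 * 1000 = 99.71801 deg C/km
Step 2: T_res = T_surf + grad*d2/1000 = 24.292 + 99.71801*2599.7/1000 = 283.53 deg C
T_res = 283.53 deg C


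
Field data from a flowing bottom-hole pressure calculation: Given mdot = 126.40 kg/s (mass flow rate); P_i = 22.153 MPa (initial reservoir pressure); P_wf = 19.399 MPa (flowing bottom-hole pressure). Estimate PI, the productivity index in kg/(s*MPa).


PI = mdot / (P_i - P_wf)
PI = 126.40 / (22.153 - 19.399)
PI = 45.897 kg/(s*MPa)


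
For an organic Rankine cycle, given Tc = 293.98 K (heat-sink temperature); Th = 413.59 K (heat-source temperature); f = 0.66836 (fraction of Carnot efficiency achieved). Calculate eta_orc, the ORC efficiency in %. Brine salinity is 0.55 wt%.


eta_orc = (1 - Tc/Th) * f * 100
eta_orc = (1 - 293.98/413.59) * 0.66836 * 100
eta_orc = 19.329 %


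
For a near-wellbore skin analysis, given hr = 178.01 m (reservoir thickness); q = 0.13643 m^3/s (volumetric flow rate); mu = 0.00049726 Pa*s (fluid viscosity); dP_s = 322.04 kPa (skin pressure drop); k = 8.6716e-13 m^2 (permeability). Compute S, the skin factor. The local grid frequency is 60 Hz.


S = dP_s * 1000 * 2*pi*k*hr / (q*mu)
S = 322.04 * 1000 * 2*pi*8.6716e-13*178.01 / (0.13643*0.00049726)
S = 4.6040


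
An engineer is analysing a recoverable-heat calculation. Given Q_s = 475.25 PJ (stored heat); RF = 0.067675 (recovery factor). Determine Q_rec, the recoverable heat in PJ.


Q_rec = Q_s * RF
Q_rec = 475.25 * 0.067675
Q_rec = 32.163 PJ


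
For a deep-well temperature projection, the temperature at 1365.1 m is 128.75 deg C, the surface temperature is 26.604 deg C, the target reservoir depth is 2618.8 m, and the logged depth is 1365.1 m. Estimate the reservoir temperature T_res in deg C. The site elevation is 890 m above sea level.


Step 1: grad = (T_d1 - T_surf)/d1 * 1000 = (128.75 - 26.604)/1365.1 * 1000 = 74.82675 deg C/km
Step 2: T_res = T_surf + grad*d2/1000 = 26.604 + 74.82675*2618.8/1000 = 222.56 deg C
T_res = 222.56 deg C


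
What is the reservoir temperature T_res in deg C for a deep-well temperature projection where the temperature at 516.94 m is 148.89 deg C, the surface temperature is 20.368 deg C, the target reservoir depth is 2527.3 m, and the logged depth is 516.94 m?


Step 1: grad = (T_d1 - T_surf)/d1 * 1000 = (148.89 - 20.368)/516.94 * 1000 = 248.6207 deg C/km
Step 2: T_res = T_surf + grad*d2/1000 = 20.368 + 248.6207*2527.3/1000 = 648.71 deg C
T_res = 648.71 deg C


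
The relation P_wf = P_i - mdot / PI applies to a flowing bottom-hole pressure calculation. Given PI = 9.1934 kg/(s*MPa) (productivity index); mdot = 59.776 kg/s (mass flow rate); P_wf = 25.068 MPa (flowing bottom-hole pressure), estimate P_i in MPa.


P_i = P_wf + mdot / PI
P_i = 25.068 + 59.776 / 9.1934
P_i = 31.570 MPa


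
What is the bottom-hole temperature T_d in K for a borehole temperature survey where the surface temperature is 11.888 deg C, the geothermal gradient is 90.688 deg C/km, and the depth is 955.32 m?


T_d = T_surf + grad * d / 1000
T_d = 11.888 + 90.688 * 955.32 / 1000
T_d = 98.52406 deg C
Convert to K: 98.52406 + 273.15 = 371.67 K
T_d = 371.67 K


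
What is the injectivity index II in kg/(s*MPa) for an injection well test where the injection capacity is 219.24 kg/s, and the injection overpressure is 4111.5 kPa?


II = mdot * 1000 / dP
II = 219.24 * 1000 / 4111.5
II = 53.324 kg/(s*MPa)


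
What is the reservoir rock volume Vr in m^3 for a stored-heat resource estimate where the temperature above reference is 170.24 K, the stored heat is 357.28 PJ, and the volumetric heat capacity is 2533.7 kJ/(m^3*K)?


Vr = Q_s * 1e12 / (rhoc * dT)
Vr = 357.28 * 1e12 / (2533.7 * 170.24)
Vr = 8.2831e+08 m^3


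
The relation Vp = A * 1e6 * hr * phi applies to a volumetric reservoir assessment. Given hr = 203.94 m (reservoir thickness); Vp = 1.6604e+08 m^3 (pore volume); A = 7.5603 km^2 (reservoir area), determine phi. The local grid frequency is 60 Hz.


phi = Vp / (A * 1e6 * hr)
phi = 1.6604e+08 / (7.5603 * 1e6 * 203.94)
phi = 0.10769


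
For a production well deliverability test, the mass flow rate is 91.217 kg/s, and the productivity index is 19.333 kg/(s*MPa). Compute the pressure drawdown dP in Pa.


dP = mdot * 1000 / PI
dP = 91.217 * 1000 / 19.333
dP = 4718.202 kPa
Convert: 4718.202 kPa * 1000.0 = 4.7182e+06 Pa
dP = 4.7182e+06 Pa


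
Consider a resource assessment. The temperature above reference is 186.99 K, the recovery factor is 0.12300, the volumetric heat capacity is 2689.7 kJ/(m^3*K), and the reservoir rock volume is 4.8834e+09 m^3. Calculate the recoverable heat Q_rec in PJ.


Step 1: Q_s = Vr*rhoc*dT/1e12 = 4.8834e+09*2689.7*186.99/1e12 = 2456.091 PJ
Step 2: Q_rec = Q_s * RF = 2456.091 * 0.123 = 302.10 PJ
Q_rec = 302.10 PJ


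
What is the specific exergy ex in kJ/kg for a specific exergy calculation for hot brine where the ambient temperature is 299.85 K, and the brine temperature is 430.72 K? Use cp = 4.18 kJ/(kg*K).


ex = cp * ((T_b - T_0) - T_0 * ln(T_b/T_0))
ex = 4.18 * ((430.72 - 299.85) - 299.85 * ln(430.72/299.85))
ex = 93.095 kJ/kg


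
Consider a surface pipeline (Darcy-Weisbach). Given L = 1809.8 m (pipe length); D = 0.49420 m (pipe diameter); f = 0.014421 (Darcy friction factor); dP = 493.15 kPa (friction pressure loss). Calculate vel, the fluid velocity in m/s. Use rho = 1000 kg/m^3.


vel = sqrt(dP*1000*2*D / (f*L*rho))
vel = sqrt(493.15*1000*2*0.49420 / (0.014421*1809.8*1000))
vel = 4.3216 m/s


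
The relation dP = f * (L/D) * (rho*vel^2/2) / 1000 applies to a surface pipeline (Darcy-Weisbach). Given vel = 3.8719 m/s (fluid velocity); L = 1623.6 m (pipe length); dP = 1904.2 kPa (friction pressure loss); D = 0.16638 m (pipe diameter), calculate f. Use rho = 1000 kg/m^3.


f = dP*1000 / ((L/D)*(rho*vel^2/2))
f = 1904.2*1000 / ((1623.6/0.16638)*(1000*3.8719^2/2))
f = 0.026033


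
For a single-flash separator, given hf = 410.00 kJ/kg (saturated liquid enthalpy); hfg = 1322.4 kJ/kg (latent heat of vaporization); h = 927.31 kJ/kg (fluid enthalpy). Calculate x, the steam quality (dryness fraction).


x = (h - hf) / hfg
x = (927.31 - 410.00) / 1322.4
x = 0.39119


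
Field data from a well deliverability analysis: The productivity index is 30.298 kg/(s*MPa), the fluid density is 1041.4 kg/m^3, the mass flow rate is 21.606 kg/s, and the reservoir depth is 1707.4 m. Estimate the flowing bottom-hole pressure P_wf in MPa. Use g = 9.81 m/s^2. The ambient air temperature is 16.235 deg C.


Step 1: P_i = rho*g*h/1e6 = 1041.4*9.81*1707.4/1e6 = 17.44303 MPa
Step 2: P_wf = P_i - mdot/PI = 17.44303 - 21.606/30.298 = 16.730 MPa
P_wf = 16.730 MPa


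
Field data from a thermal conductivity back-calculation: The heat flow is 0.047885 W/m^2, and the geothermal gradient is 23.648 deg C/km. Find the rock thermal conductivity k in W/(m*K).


k = q / (grad / 1000)
k = 0.047885 / (23.648 / 1000)
k = 2.0249 W/(m*K)


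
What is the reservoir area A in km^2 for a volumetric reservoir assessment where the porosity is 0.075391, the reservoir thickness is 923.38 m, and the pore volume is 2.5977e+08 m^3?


A = Vp / (1e6 * hr * phi)
A = 2.5977e+08 / (1e6 * 923.38 * 0.075391)
A = 3.7315 km^2


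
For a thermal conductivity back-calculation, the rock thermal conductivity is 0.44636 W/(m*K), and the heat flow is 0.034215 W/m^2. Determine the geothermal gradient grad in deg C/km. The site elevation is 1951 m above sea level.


grad = q / k * 1000
grad = 0.034215 / 0.44636 * 1000
grad = 76.653 deg C/km
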